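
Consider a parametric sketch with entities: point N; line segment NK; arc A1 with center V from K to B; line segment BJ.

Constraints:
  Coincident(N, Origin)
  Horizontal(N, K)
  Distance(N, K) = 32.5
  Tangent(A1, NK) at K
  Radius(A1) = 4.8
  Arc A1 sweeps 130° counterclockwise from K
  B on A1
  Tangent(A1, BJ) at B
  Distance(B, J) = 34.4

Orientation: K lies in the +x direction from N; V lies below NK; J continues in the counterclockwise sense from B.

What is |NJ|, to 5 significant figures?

61.372

N is at the origin; N and K share the same y with |NK| = 32.5 and K on the +x side, so K = (32.500, 0.0000). A1 meets NK tangentially, so VK is at right angles to NK, so V = K + (0, -4.8) = (32.500, -4.8000). On A1, K sits at bearing 90° from V; a 130° counterclockwise sweep puts B at bearing 220°, so B = V + 4.8·(cos 220°, sin 220°) = (28.823, -7.8854). A1 meets BJ tangentially, so VB is at right angles to BJ, so BJ runs along (−sin 220°, cos 220°); with |BJ| = 34.4, J = (50.935, -34.237). Then |NJ| = |J − N| = 61.372.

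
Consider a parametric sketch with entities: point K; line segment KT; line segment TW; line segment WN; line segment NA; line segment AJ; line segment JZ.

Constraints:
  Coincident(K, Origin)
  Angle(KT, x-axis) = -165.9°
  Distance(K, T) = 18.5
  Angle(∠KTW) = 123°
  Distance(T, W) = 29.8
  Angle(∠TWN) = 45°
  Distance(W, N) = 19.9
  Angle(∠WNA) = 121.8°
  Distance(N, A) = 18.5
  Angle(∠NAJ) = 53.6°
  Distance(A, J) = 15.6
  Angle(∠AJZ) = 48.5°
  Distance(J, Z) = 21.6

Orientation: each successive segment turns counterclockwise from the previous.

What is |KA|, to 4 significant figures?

9.637

∠TWN = 45.0° gives WN at 26.10° from the x-axis; with |WN| = 19.9, N = (-9.725, -23.95). ∠WNA = 121.8° gives NA at 84.30° from the x-axis; with |NA| = 18.5, A = (-7.887, -5.537). Then |KA| = |A − K| = 9.637.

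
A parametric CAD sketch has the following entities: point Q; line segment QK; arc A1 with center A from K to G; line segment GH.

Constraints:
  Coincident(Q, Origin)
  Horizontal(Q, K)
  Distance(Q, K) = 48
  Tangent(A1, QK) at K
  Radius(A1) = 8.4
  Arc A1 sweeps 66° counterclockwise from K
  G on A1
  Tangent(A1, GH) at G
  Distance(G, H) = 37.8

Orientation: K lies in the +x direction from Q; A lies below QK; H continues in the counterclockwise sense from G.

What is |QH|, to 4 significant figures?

46.73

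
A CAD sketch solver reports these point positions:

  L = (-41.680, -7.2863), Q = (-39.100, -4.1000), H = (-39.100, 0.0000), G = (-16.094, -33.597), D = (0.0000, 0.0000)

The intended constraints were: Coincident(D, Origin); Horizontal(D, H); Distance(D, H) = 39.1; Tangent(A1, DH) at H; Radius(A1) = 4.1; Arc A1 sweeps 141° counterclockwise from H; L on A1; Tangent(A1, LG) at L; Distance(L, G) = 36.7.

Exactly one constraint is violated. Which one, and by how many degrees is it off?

Tangent(A1, LG) at L — off by 6.80°.

D = (0.00, 0.00) ✓; D.y = 0.00, H.y = 0.00 ✓; |DH| = 39.10 ✓; ∠(QH, HD) = 90.00° ✓; |QH| = 4.100 ✓; bearing(Q→L) − bearing(Q→H) = 141.0° ✓; |QL| = 4.100 ✓; ∠(QL, LG) = 96.80° ✗; |LG| = 36.70 ✓.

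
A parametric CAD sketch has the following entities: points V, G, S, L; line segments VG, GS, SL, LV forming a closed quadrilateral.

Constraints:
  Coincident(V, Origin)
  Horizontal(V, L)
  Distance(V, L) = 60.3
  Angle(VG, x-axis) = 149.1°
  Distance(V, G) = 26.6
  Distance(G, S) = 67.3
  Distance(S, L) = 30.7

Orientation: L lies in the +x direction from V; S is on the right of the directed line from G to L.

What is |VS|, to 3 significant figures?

40.7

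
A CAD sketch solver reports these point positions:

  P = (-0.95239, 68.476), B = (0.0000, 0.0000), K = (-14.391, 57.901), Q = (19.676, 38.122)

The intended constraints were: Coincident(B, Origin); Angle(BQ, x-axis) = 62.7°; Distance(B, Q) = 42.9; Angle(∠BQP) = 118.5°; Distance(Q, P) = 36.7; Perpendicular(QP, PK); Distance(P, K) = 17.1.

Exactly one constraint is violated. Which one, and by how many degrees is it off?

Perpendicular(QP, PK) — off by 4.00°.

B = (0.00, 0.00) ✓; BQ at 62.70° ✓; |BQ| = 42.90 ✓; ∠BQP = 118.5° ✓; |QP| = 36.70 ✓; ∠(QP, PK) = 94.00° ✗; |PK| = 17.10 ✓.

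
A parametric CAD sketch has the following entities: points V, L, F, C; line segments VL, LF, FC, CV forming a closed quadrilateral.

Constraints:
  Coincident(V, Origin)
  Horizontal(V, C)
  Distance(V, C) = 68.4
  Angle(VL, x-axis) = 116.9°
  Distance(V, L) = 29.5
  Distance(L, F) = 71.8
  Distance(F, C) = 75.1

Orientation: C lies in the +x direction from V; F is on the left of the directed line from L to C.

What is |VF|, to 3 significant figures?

82.8

V is at the origin; V and C share the same y with |VC| = 68.4 and C in +x, so C = (68.4, 0). VL runs at 116.9° with |VL| = 29.5, so L = (-13.3, 26.3). F is determined by |LF| = 71.8 and |FC| = 75.1 together: it lies at the intersection of circle(L, 71.8) and circle(C, 75.1). With |LC| = 85.9, the foot of the radical line on LC is 40.1 from L and the perpendicular offset is √(71.8² − 40.1²) = 59.5. Taking the left-of-LC solution: F = (43.1, 70.7).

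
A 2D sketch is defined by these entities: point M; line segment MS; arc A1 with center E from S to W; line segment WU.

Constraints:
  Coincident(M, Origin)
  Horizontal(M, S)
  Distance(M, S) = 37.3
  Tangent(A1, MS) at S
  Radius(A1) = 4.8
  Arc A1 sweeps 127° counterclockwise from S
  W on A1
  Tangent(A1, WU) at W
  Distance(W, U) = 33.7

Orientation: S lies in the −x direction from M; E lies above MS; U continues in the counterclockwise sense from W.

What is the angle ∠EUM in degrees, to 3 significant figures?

28.3°

On A1, S sits at bearing -90° from E; a 127° counterclockwise sweep puts W at bearing 37°, so W = E + 4.8·(cos 37°, sin 37°) = (-33.5, 7.69). Since A1 is tangent to WU there, EW ⟂ WU, so WU runs along (−sin 37°, cos 37°); with |WU| = 33.7, U = (-53.7, 34.6). Then cos ∠EUM = UE·UM / (|UE||UM|), giving 28.3°.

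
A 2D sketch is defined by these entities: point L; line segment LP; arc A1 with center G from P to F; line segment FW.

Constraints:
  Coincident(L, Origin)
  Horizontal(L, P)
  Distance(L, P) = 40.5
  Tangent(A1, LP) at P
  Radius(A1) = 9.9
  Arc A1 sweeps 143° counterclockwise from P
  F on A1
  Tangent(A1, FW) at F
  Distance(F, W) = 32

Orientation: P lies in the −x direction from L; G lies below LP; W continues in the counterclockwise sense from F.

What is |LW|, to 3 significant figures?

42.6

L is at the origin; L and P share the same y with |LP| = 40.5 and P on the −x side, so P = (-40.5, 0.00). The tangent condition forces GP to be normal to LP, so G = P + (0, -9.9) = (-40.5, -9.90). On A1, P sits at bearing 90° from G; a 143° counterclockwise sweep puts F at bearing 233°, so F = G + 9.9·(cos 233°, sin 233°) = (-46.5, -17.8). The tangent condition forces GF to be normal to FW, so FW runs along (−sin 233°, cos 233°); with |FW| = 32.0, W = (-20.9, -37.1). Then |LW| = |W − L| = 42.6.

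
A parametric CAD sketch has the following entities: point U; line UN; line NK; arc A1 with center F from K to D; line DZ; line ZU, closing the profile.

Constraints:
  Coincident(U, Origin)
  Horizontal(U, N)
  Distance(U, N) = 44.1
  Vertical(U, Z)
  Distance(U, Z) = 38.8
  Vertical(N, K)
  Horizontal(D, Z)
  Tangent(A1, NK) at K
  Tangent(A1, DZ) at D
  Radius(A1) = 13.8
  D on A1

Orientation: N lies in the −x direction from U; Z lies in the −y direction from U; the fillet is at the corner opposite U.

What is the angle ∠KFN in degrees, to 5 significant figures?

61.101°

The virtual corner opposite U is at (-44.100, -38.800). A1 meets NK tangentially, so FK is at right angles to NK and the tangent condition forces FD to be normal to DZ, with radius 13.8, so the center F sits 13.8 in from both sides at F = (-30.300, -25.000). That places the tangent points at K = (-44.100, -25.000) on NK and D = (-30.300, -38.800) on DZ. Then cos ∠KFN = FK·FN / (|FK||FN|), giving 61.101°.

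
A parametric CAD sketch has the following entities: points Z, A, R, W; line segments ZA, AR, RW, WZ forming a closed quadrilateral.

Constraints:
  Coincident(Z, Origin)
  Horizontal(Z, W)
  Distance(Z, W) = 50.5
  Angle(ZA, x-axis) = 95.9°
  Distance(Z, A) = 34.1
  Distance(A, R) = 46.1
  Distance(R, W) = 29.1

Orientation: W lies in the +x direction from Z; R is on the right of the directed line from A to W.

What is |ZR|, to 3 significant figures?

22.3

Z is at the origin; ZW is horizontal with |ZW| = 50.5 and W in +x, so W = (50.5, 0). ZA runs at 95.9° with |ZA| = 34.1, so A = (-3.51, 33.9). R is determined by |AR| = 46.1 and |RW| = 29.1 together: it lies at the intersection of circle(A, 46.1) and circle(W, 29.1). With |AW| = 63.8, the foot of the radical line on AW is 41.9 from A and the perpendicular offset is √(46.1² − 41.9²) = 19.2. Taking the right-of-AW solution: R = (21.8, -4.63).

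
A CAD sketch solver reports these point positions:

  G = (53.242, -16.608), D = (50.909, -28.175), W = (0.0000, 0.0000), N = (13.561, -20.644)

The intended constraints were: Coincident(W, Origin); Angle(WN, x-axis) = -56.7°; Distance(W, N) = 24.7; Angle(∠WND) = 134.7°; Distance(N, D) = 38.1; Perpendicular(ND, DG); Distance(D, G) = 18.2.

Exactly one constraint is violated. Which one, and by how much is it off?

Distance(D, G) = 18.2 — off by 6.40.

W = (0.00, 0.00) ✓; WN at -56.70° ✓; |WN| = 24.70 ✓; ∠WND = 134.7° ✓; |ND| = 38.10 ✓; ∠(ND, DG) = 90.00° ✓; |DG| = 11.80 ✗.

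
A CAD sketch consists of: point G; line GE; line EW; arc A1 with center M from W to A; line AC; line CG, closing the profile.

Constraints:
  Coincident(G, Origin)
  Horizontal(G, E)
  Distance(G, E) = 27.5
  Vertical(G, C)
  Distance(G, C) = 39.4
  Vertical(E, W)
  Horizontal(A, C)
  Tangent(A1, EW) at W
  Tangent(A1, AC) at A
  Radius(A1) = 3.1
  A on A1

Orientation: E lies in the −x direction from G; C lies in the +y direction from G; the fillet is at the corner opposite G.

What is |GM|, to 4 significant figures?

43.74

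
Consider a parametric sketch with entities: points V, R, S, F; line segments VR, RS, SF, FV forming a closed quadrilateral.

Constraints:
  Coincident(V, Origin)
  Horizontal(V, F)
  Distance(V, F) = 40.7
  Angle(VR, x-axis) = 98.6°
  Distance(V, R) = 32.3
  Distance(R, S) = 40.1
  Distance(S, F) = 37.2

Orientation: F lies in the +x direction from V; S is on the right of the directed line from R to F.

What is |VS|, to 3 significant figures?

8.28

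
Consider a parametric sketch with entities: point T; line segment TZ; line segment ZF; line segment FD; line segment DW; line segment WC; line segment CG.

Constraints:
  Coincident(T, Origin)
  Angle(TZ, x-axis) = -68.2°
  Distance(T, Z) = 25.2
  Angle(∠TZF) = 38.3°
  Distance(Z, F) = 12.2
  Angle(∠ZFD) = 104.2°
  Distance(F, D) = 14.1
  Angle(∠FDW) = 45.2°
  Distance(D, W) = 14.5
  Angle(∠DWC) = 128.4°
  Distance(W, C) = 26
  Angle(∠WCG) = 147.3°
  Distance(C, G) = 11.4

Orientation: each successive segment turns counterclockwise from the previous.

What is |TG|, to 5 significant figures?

47.946

T is at the origin; TZ runs at -68.2° with length 25.2, so Z = (9.3585, -23.398). ∠TZF = 38.3° gives ZF at 73.500° from the x-axis; with |ZF| = 12.2, F = (12.823, -11.700). ∠ZFD = 104.2° gives FD at 149.30° from the x-axis; with |FD| = 14.1, D = (0.69954, -4.5016). ∠FDW = 45.2° gives DW at -75.900° from the x-axis; with |DW| = 14.5, W = (4.2320, -18.565). ∠DWC = 128.4° gives WC at -24.300° from the x-axis; with |WC| = 26.0, C = (27.928, -29.264). ∠WCG = 147.3° gives CG at 8.4000° from the x-axis; with |CG| = 11.4, G = (39.206, -27.599). Then |TG| = |G − T| = 47.946.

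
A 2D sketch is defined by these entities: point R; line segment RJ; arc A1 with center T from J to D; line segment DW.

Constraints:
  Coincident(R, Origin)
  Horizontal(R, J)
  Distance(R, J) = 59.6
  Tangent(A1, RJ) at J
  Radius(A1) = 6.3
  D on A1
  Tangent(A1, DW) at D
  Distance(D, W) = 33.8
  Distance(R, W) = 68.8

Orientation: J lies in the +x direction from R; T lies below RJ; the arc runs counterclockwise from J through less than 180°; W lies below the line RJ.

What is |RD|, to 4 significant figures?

53.74

Checks: |RJ| = 59.60 ✓; |TD| = 6.300 ✓; ∠(TD, DW) = 90.00° ✓; |DW| = 33.80 ✓; |RW| = 68.80 ✓.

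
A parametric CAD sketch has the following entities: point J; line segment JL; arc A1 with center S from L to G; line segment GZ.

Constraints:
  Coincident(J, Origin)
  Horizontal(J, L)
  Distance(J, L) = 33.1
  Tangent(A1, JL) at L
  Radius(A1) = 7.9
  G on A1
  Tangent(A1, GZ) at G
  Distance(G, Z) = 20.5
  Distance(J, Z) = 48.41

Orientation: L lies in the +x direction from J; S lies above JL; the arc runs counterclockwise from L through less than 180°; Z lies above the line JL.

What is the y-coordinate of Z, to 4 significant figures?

29.16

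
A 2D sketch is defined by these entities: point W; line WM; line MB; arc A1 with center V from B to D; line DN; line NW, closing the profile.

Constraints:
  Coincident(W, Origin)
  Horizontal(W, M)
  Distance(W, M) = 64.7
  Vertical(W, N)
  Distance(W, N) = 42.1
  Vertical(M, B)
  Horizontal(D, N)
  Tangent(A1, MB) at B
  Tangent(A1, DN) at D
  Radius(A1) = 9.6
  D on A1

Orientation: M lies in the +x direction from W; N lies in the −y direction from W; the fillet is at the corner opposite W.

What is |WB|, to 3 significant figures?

72.4

The virtual corner opposite W is at (64.7, -42.1). A1 meets MB tangentially, so VB is at right angles to MB and tangency of A1 to DN means the radius VD is perpendicular to DN, with radius 9.6, so the center V sits 9.6 in from both sides at V = (55.1, -32.5). That places the tangent points at B = (64.7, -32.5) on MB and D = (55.1, -42.1) on DN. Then |WB| = |B − W| = 72.4.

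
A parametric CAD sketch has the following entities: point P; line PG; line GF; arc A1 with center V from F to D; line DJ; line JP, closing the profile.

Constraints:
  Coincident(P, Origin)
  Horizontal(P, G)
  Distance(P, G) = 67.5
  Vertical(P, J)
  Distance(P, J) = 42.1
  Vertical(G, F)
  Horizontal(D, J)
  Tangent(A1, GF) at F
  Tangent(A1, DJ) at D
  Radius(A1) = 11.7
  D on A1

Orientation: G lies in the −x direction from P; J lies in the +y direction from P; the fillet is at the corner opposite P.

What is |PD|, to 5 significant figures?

69.900

P is at the origin; P and G share the same y with |PG| = 67.5 and G on the −x side, so G = (-67.500, 0.0000). PJ is vertical with |PJ| = 42.1 and J on the +y side, so J = (0.0000, 42.100). The virtual corner opposite P is at (-67.500, 42.100). The tangent condition forces VF to be normal to GF and A1 meets DJ tangentially, so VD is at right angles to DJ, with radius 11.7, so the center V sits 11.7 in from both sides at V = (-55.800, 30.400). That places the tangent points at F = (-67.500, 30.400) on GF and D = (-55.800, 42.100) on DJ. Then |PD| = |D − P| = 69.900.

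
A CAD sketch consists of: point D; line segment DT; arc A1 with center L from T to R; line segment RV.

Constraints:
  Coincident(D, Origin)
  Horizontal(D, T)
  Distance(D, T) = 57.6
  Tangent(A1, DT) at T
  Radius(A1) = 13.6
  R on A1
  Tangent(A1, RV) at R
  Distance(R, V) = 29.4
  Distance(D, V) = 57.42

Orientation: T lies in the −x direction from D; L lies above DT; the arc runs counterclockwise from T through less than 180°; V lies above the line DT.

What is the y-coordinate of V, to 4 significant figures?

40.95

Checks: |LT| = 13.60 ✓; |LR| = 13.60 ✓; ∠(LR, RV) = 90.00° ✓; |RV| = 29.40 ✓; |DV| = 57.42 ✓.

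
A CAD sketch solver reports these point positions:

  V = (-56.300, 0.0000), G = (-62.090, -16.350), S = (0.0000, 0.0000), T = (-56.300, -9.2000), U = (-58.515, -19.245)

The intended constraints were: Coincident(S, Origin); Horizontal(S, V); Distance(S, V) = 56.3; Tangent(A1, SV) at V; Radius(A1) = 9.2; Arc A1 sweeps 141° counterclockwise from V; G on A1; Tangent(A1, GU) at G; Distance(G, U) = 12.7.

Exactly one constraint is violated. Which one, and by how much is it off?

Distance(G, U) = 12.7 — off by 8.10.

S = (0.00, 0.00) ✓; S.y = 0.00, V.y = 0.00 ✓; |SV| = 56.30 ✓; ∠(TV, VS) = 90.00° ✓; |TV| = 9.200 ✓; bearing(T→G) − bearing(T→V) = 141.0° ✓; |TG| = 9.200 ✓; ∠(TG, GU) = 90.00° ✓; |GU| = 4.600 ✗.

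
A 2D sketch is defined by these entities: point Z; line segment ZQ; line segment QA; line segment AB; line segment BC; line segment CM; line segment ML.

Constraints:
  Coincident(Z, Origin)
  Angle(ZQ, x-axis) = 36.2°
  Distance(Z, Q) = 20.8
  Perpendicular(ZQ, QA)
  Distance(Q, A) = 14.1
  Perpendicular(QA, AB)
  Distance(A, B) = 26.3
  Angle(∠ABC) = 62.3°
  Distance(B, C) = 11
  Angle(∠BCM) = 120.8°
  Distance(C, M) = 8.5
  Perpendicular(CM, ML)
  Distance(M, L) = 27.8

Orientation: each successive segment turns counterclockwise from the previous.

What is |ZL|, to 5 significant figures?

33.085

Z is at the origin; ZQ runs at 36.2° with length 20.8, so Q = (16.785, 12.285). The perpendicularity gives QA at right angles to ZQ, so QA runs at 126.20°; with |QA| = 14.1, A = (8.4572, 23.663). The perpendicularity gives AB at right angles to QA, so AB runs at -143.80°; with |AB| = 26.3, B = (-12.766, 8.1298). ∠ABC = 62.3° gives BC at -26.100° from the x-axis; with |BC| = 11.0, C = (-2.8875, 3.2905). ∠BCM = 120.8° gives CM at 33.100° from the x-axis; with |CM| = 8.5, M = (4.2331, 7.9323). CM ⟂ ML, so ML runs at 123.10°; with |ML| = 27.8, L = (-10.949, 31.221). Then |ZL| = |L − Z| = 33.085.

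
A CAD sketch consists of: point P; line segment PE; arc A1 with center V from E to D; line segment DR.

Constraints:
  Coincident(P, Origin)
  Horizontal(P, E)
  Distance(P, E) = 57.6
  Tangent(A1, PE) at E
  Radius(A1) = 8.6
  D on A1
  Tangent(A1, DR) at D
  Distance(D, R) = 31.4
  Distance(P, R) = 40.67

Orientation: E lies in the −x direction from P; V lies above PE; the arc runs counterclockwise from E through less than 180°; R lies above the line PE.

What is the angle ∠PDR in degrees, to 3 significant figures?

52.6°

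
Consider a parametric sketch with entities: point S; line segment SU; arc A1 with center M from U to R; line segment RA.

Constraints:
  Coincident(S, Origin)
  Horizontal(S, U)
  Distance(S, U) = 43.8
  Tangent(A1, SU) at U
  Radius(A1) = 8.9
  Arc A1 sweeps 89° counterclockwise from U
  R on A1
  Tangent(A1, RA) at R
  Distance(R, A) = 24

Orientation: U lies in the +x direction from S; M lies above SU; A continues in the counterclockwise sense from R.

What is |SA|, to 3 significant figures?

62.4

On A1, U sits at bearing -90° from M; an 89° counterclockwise sweep puts R at bearing -1°, so R = M + 8.9·(cos -1°, sin -1°) = (52.7, 8.74). Tangency of A1 to RA means the radius MR is perpendicular to RA, so RA runs along (−sin -1°, cos -1°); with |RA| = 24.0, A = (53.1, 32.7). Then |SA| = |A − S| = 62.4.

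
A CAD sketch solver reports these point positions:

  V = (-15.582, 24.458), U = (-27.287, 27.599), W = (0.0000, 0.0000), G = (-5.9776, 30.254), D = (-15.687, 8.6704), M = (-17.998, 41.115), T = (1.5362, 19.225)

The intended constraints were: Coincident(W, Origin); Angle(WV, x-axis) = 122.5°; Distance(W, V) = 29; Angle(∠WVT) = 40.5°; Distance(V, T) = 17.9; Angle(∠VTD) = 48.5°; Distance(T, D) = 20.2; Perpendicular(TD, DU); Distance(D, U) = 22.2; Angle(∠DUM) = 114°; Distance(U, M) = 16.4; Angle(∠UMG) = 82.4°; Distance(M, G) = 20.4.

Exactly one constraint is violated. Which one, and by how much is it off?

Distance(M, G) = 20.4 — off by 4.20.

W = (0.00, 0.00) ✓; WV at 122.5° ✓; |WV| = 29.00 ✓; ∠WVT = 40.50° ✓; |VT| = 17.90 ✓; ∠VTD = 48.50° ✓; |TD| = 20.20 ✓; ∠(TD, DU) = 90.00° ✓; |DU| = 22.20 ✓; ∠DUM = 114.0° ✓; |UM| = 16.40 ✓; ∠UMG = 82.40° ✓; |MG| = 16.20 ✗.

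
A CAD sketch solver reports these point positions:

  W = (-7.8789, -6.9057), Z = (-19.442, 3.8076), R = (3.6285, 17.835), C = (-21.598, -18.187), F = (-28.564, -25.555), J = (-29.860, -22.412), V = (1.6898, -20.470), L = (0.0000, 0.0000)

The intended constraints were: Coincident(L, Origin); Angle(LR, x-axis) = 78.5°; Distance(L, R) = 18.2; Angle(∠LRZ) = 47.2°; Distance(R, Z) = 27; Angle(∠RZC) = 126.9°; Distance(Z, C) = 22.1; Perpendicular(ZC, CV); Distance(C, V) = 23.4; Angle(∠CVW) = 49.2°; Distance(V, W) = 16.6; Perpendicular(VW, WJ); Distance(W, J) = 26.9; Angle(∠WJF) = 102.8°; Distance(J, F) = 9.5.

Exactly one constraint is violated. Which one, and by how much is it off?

Distance(J, F) = 9.5 — off by 6.10.

L = (0.00, 0.00) ✓; LR at 78.50° ✓; |LR| = 18.20 ✓; ∠LRZ = 47.20° ✓; |RZ| = 27.00 ✓; ∠RZC = 126.9° ✓; |ZC| = 22.10 ✓; ∠(ZC, CV) = 90.00° ✓; |CV| = 23.40 ✓; ∠CVW = 49.20° ✓; |VW| = 16.60 ✓; ∠(VW, WJ) = 90.00° ✓; |WJ| = 26.90 ✓; ∠WJF = 102.8° ✓; |JF| = 3.400 ✗.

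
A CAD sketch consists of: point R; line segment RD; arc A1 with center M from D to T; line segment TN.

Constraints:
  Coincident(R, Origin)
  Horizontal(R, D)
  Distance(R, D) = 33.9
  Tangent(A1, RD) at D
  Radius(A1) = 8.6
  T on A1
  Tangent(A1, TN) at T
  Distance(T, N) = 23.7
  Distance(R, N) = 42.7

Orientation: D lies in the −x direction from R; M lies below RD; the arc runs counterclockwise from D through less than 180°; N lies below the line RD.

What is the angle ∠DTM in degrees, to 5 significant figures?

27.333°

Checks: ∠(MD, DR) = 90.00° ✓; |MT| = 8.600 ✓; ∠(MT, TN) = 90.00° ✓; |TN| = 23.70 ✓; |RN| = 42.70 ✓.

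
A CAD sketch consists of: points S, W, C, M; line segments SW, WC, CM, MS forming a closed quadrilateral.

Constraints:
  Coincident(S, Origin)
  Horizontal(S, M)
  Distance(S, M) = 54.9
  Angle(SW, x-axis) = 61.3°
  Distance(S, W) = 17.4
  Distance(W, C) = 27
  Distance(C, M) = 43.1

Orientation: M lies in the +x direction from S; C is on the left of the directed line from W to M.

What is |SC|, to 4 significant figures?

43.87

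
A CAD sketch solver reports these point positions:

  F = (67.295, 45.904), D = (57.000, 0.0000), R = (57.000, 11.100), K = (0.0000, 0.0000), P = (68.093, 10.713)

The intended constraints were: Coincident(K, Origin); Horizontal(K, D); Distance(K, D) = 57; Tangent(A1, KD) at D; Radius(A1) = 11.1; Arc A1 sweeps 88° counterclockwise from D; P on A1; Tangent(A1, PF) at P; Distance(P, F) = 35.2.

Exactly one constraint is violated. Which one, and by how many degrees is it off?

Tangent(A1, PF) at P — off by 3.30°.

K = (0.00, 0.00) ✓; K.y = 0.00, D.y = 0.00 ✓; |KD| = 57.00 ✓; ∠(RD, DK) = 90.00° ✓; |RD| = 11.10 ✓; bearing(R→P) − bearing(R→D) = 88.00° ✓; |RP| = 11.10 ✓; ∠(RP, PF) = 86.70° ✗; |PF| = 35.20 ✓.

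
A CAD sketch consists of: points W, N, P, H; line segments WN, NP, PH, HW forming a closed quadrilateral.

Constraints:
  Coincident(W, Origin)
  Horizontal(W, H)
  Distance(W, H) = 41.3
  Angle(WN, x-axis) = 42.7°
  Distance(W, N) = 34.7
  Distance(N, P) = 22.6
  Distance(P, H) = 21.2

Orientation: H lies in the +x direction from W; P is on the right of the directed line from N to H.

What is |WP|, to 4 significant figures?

20.22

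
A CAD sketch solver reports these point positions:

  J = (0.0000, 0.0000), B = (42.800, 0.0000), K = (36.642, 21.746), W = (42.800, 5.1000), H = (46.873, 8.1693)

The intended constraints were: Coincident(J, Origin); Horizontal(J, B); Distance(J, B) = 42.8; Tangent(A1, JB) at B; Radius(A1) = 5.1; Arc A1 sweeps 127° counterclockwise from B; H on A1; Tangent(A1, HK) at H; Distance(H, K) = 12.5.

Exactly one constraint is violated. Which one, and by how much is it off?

Distance(H, K) = 12.5 — off by 4.50.

J = (0.00, 0.00) ✓; J.y = 0.00, B.y = 0.00 ✓; |JB| = 42.80 ✓; ∠(WB, BJ) = 90.00° ✓; |WB| = 5.100 ✓; bearing(W→H) − bearing(W→B) = 127.0° ✓; |WH| = 5.100 ✓; ∠(WH, HK) = 90.00° ✓; |HK| = 17.00 ✗.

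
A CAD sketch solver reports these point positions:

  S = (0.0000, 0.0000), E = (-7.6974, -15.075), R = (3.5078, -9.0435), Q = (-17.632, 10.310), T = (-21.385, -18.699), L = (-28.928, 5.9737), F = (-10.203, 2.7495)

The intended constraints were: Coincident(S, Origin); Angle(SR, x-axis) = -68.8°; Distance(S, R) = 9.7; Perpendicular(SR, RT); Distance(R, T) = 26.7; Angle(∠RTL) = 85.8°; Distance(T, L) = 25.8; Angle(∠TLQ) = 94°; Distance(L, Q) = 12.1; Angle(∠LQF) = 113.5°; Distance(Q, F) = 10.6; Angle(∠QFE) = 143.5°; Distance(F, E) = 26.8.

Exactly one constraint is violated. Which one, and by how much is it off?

Distance(F, E) = 26.8 — off by 8.80.

S = (0.00, 0.00) ✓; SR at -68.80° ✓; |SR| = 9.700 ✓; ∠(SR, RT) = 90.00° ✓; |RT| = 26.70 ✓; ∠RTL = 85.80° ✓; |TL| = 25.80 ✓; ∠TLQ = 94.00° ✓; |LQ| = 12.10 ✓; ∠LQF = 113.5° ✓; |QF| = 10.60 ✓; ∠QFE = 143.5° ✓; |FE| = 18.00 ✗.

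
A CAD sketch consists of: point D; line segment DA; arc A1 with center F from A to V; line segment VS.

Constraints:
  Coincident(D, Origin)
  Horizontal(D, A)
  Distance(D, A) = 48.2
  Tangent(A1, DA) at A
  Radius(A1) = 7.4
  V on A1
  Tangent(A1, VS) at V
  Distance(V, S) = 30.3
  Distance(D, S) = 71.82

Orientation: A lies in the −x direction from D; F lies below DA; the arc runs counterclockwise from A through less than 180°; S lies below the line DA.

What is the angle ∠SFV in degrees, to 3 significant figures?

76.3°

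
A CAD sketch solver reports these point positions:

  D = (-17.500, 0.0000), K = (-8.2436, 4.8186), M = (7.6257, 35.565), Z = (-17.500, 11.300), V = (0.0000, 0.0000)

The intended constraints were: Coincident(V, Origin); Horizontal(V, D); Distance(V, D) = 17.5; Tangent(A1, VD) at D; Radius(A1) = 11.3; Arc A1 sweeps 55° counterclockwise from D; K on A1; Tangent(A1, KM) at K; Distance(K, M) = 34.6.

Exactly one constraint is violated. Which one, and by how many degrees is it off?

Tangent(A1, KM) at K — off by 7.70°.

V = (0.00, 0.00) ✓; V.y = 0.00, D.y = 0.00 ✓; |VD| = 17.50 ✓; ∠(ZD, DV) = 90.00° ✓; |ZD| = 11.30 ✓; bearing(Z→K) − bearing(Z→D) = 55.00° ✓; |ZK| = 11.30 ✓; ∠(ZK, KM) = 82.30° ✗; |KM| = 34.60 ✓.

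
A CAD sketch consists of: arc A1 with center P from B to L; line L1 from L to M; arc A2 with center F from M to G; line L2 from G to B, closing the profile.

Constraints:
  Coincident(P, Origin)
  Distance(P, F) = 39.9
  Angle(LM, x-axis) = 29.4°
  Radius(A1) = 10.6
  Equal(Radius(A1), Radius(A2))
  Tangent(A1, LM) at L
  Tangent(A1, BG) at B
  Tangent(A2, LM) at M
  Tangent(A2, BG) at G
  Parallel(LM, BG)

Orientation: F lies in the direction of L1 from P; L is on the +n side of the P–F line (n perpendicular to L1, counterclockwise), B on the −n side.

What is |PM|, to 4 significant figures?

41.28

Tangency of A1 to both parallel lines with radius 10.6 puts L and B at P ± 10.6·n: L = (-5.204, 9.235), B = (5.204, -9.235). Equal radii place M and G the same way about F: M = F + 10.6·n = (29.56, 28.82), G = F − 10.6·n = (39.97, 10.35). Then |PM| = |M − P| = 41.28.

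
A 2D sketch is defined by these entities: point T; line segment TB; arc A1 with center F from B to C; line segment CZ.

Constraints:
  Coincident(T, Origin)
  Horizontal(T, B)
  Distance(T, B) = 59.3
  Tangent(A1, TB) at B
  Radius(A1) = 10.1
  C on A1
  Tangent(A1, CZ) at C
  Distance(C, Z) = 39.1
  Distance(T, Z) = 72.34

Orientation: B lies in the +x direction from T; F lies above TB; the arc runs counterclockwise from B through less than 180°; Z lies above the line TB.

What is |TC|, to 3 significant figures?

70.0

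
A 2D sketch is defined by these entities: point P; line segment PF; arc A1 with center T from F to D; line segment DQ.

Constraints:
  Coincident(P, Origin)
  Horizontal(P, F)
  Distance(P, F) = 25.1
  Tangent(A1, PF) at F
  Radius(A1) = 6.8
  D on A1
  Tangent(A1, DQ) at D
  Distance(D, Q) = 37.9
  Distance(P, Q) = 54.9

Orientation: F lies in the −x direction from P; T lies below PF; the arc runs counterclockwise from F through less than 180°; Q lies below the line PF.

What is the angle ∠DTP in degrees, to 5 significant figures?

164.89°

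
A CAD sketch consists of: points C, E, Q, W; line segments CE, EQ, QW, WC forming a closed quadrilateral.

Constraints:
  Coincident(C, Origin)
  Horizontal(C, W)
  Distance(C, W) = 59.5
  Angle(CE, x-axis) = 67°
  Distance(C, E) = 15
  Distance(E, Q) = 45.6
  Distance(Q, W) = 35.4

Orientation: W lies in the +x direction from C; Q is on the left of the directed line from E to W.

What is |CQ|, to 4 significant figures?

57.65

C is at the origin; CW is horizontal with |CW| = 59.5 and W in +x, so W = (59.5, 0). CE runs at 67.0° with |CE| = 15.0, so E = (5.861, 13.81). Q is determined by |EQ| = 45.6 and |QW| = 35.4 together: it lies at the intersection of circle(E, 45.6) and circle(W, 35.4). With |EW| = 55.39, the foot of the radical line on EW is 35.15 from E and the perpendicular offset is √(45.6² − 35.15²) = 29.05. Taking the left-of-EW solution: Q = (47.14, 33.17).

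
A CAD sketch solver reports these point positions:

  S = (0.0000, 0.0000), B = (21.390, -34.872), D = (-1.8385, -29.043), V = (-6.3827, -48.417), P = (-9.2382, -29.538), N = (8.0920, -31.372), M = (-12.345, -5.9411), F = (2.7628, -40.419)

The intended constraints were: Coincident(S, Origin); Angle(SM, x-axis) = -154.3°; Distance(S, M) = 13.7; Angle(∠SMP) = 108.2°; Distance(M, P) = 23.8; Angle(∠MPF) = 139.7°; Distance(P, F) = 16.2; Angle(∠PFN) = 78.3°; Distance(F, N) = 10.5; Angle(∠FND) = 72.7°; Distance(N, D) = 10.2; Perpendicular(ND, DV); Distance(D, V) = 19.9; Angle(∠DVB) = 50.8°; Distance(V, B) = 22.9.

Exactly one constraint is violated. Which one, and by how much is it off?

Distance(V, B) = 22.9 — off by 8.00.

S = (0.00, 0.00) ✓; SM at -154.3° ✓; |SM| = 13.70 ✓; ∠SMP = 108.2° ✓; |MP| = 23.80 ✓; ∠MPF = 139.7° ✓; |PF| = 16.20 ✓; ∠PFN = 78.30° ✓; |FN| = 10.50 ✓; ∠FND = 72.70° ✓; |ND| = 10.20 ✓; ∠(ND, DV) = 90.00° ✓; |DV| = 19.90 ✓; ∠DVB = 50.80° ✓; |VB| = 30.90 ✗.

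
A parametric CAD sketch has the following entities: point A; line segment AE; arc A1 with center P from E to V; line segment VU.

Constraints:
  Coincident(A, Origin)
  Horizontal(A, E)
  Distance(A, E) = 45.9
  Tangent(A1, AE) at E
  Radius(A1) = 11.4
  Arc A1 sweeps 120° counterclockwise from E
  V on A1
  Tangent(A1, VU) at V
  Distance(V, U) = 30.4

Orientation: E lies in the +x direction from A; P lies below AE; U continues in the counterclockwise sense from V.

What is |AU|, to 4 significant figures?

67.16

On A1, E sits at bearing 90° from P; a 120° counterclockwise sweep puts V at bearing 210°, so V = P + 11.4·(cos 210°, sin 210°) = (36.03, -17.10). Tangency of A1 to VU means the radius PV is perpendicular to VU, so VU runs along (−sin 210°, cos 210°); with |VU| = 30.4, U = (51.23, -43.43). Then |AU| = |U − A| = 67.16.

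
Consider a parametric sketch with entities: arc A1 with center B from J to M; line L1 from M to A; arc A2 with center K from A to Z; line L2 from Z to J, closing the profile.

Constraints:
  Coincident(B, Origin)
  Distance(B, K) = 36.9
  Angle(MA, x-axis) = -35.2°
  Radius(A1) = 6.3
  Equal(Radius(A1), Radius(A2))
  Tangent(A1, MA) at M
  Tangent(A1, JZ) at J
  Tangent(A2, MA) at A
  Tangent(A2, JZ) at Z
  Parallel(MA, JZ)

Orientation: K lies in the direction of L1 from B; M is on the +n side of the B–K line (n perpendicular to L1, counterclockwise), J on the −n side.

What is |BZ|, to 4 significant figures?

37.43

The slot axis is L1's direction at -35.2°, so u = (cos -35.2°, sin -35.2°) = (0.8171, -0.5764) and n = (−sin -35.2°, cos -35.2°) = (0.5764, 0.8171). B is at the origin and K lies 36.9 along u from B, so K = 36.9·u = (30.15, -21.27). Tangency of A1 to both parallel lines with radius 6.3 puts M and J at B ± 6.3·n: M = (3.632, 5.148), J = (-3.632, -5.148). Equal radii place A and Z the same way about K: A = K + 6.3·n = (33.78, -16.12), Z = K − 6.3·n = (26.52, -26.42). Then |BZ| = |Z − B| = 37.43.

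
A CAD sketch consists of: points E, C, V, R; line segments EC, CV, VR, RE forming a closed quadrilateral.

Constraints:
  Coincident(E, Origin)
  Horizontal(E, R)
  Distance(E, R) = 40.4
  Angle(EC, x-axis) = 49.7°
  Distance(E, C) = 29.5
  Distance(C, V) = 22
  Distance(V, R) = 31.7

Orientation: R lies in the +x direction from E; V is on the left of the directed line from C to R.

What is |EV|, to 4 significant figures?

50.30

E is at the origin; E and R share the same y with |ER| = 40.4 and R in +x, so R = (40.4, 0). EC runs at 49.7° with |EC| = 29.5, so C = (19.08, 22.50). V is determined by |CV| = 22.0 and |VR| = 31.7 together: it lies at the intersection of circle(C, 22.0) and circle(R, 31.7). With |CR| = 31.00, the foot of the radical line on CR is 7.095 from C and the perpendicular offset is √(22.0² − 7.095²) = 20.82. Taking the left-of-CR solution: V = (39.08, 31.67).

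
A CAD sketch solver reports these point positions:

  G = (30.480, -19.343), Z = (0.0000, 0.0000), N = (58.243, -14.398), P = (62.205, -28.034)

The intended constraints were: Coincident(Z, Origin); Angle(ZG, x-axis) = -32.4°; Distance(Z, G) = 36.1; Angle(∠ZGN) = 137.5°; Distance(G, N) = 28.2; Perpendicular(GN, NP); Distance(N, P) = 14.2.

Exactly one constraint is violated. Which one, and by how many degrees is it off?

Perpendicular(GN, NP) — off by 6.10°.

Z = (0.00, 0.00) ✓; ZG at -32.40° ✓; |ZG| = 36.10 ✓; ∠ZGN = 137.5° ✓; |GN| = 28.20 ✓; ∠(GN, NP) = 83.90° ✗; |NP| = 14.20 ✓.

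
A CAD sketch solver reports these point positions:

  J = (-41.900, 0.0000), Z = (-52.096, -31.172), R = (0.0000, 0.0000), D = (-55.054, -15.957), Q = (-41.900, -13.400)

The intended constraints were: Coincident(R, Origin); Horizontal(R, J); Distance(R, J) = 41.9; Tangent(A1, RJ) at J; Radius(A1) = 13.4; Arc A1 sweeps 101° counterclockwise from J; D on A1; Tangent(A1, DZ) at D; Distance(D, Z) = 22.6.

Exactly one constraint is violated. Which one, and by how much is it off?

Distance(D, Z) = 22.6 — off by 7.10.

R = (0.00, 0.00) ✓; R.y = 0.00, J.y = 0.00 ✓; |RJ| = 41.90 ✓; ∠(QJ, JR) = 90.00° ✓; |QJ| = 13.40 ✓; bearing(Q→D) − bearing(Q→J) = 101.0° ✓; |QD| = 13.40 ✓; ∠(QD, DZ) = 90.00° ✓; |DZ| = 15.50 ✗.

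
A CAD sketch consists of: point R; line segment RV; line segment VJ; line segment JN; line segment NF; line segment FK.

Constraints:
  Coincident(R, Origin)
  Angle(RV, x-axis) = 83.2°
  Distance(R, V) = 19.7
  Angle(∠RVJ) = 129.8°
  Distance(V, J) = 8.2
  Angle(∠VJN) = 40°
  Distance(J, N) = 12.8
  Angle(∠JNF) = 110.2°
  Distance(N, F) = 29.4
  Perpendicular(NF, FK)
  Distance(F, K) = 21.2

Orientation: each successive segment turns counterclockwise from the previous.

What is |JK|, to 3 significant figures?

35.0

R is at the origin; RV runs at 83.2° with length 19.7, so V = (2.33, 19.6). ∠RVJ = 129.8° gives VJ at 133° from the x-axis; with |VJ| = 8.2, J = (-3.30, 25.5). ∠VJN = 40.0° gives JN at -86.6° from the x-axis; with |JN| = 12.8, N = (-2.54, 12.7). ∠JNF = 110.2° gives NF at -16.8° from the x-axis; with |NF| = 29.4, F = (25.6, 4.24). NF is perpendicular to FK, so FK runs at 73.2°; with |FK| = 21.2, K = (31.7, 24.5). Then |JK| = |K − J| = 35.0.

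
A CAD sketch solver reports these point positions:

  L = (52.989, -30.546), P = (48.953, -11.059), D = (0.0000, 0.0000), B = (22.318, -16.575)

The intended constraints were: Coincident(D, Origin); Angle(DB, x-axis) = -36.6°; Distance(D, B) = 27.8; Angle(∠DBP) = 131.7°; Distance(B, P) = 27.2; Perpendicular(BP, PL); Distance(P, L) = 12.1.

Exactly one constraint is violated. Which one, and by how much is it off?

Distance(P, L) = 12.1 — off by 7.80.

D = (0.00, 0.00) ✓; DB at -36.60° ✓; |DB| = 27.80 ✓; ∠DBP = 131.7° ✓; |BP| = 27.20 ✓; ∠(BP, PL) = 90.00° ✓; |PL| = 19.90 ✗.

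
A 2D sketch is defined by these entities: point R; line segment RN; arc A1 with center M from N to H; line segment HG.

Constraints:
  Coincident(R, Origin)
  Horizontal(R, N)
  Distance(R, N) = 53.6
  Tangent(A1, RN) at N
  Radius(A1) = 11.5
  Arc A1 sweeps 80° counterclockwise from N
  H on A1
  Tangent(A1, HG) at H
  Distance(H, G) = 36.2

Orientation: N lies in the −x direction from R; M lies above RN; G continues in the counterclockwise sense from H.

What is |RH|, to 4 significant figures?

43.33

R is at the origin; RN is horizontal with |RN| = 53.6 and N on the −x side, so N = (-53.60, 0.000). Tangency of A1 to RN means the radius MN is perpendicular to RN, so M = N + (0, 11.5) = (-53.60, 11.50). On A1, N sits at bearing -90° from M; an 80° counterclockwise sweep puts H at bearing -10°, so H = M + 11.5·(cos -10°, sin -10°) = (-42.27, 9.503). Then |RH| = |H − R| = 43.33.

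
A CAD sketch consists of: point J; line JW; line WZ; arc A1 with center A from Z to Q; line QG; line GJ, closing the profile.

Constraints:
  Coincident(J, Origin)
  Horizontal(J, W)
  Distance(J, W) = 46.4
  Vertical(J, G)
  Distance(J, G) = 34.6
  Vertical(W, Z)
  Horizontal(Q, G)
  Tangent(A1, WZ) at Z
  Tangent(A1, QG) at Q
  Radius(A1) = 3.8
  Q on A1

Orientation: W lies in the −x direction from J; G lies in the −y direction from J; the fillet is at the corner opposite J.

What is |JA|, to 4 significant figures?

52.57

J and G share the same x with |JG| = 34.6 and G on the −y side, so G = (0.000, -34.60). The virtual corner opposite J is at (-46.40, -34.60). Tangency of A1 to WZ means the radius AZ is perpendicular to WZ and the tangent condition forces AQ to be normal to QG, with radius 3.8, so the center A sits 3.8 in from both sides at A = (-42.60, -30.80). Then |JA| = |A − J| = 52.57.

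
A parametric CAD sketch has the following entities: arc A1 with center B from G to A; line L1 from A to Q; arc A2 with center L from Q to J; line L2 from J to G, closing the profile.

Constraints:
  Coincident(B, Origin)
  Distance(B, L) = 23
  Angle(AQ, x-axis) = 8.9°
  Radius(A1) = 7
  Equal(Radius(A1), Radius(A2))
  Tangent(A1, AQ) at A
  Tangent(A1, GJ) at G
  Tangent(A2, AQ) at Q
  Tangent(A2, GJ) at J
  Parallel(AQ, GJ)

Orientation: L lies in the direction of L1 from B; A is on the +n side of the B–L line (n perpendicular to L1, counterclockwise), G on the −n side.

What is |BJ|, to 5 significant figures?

24.042

The slot axis is L1's direction at 8.9°, so u = (cos 8.9°, sin 8.9°) = (0.98796, 0.15471) and n = (−sin 8.9°, cos 8.9°) = (-0.15471, 0.98796). B is at the origin and L lies 23.0 along u from B, so L = 23.0·u = (22.723, 3.5583). Tangency of A1 to both parallel lines with radius 7.0 puts A and G at B ± 7.0·n: A = (-1.0830, 6.9157), G = (1.0830, -6.9157). Equal radii place Q and J the same way about L: Q = L + 7.0·n = (21.640, 10.474), J = L − 7.0·n = (23.806, -3.3574). Then |BJ| = |J − B| = 24.042.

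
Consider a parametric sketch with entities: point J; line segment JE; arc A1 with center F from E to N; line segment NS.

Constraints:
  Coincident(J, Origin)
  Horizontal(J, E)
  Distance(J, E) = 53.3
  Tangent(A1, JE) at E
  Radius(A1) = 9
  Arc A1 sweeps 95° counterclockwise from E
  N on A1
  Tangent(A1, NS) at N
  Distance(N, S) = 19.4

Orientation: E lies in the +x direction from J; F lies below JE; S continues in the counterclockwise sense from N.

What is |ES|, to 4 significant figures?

30.01

On A1, E sits at bearing 90° from F; a 95° counterclockwise sweep puts N at bearing 185°, so N = F + 9.0·(cos 185°, sin 185°) = (44.33, -9.784). Tangency of A1 to NS means the radius FN is perpendicular to NS, so NS runs along (−sin 185°, cos 185°); with |NS| = 19.4, S = (46.03, -29.11). Then |ES| = |S − E| = 30.01.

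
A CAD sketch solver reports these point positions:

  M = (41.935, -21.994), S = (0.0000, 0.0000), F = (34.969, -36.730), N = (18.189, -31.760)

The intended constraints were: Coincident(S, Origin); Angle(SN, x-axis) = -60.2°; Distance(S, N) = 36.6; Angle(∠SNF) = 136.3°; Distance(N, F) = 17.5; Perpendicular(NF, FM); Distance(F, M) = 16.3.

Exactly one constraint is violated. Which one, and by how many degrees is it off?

Perpendicular(NF, FM) — off by 8.80°.

S = (0.00, 0.00) ✓; SN at -60.20° ✓; |SN| = 36.60 ✓; ∠SNF = 136.3° ✓; |NF| = 17.50 ✓; ∠(NF, FM) = 81.20° ✗; |FM| = 16.30 ✓.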